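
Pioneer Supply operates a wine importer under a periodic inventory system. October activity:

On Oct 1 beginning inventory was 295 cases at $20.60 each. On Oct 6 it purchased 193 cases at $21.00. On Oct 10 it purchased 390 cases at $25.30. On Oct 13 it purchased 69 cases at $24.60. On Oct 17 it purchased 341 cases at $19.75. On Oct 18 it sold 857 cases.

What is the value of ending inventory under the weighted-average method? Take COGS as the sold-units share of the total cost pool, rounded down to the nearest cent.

Ending inventory = $9,513.18

Oct 18, sell 857: 857/1288 × $28,429.15 → $18,915.97
Ending inventory (cost pool remaining) = $9,513.18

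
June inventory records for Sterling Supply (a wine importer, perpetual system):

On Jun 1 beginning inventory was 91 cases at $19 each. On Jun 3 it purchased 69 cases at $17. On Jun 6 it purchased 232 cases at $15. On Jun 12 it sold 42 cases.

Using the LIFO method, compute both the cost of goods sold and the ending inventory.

Jun 12, 42 sold [LIFO — newest first]: 42 @ $15 = $630
Ending inventory: 91 @ $19 + 69 @ $17 + 190 @ $15 = $5,752
Check: goods available $6,382 = COGS $630 + ending $5,752

COGS = $630; ending inventory = $5,752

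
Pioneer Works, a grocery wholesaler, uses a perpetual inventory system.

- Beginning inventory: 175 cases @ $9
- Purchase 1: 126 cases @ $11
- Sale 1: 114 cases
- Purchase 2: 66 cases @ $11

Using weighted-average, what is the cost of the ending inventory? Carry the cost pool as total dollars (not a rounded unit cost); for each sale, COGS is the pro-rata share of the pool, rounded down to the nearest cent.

After Beginning: 175 on hand, pool $1,575.00 (≈ $9.0000 each)
After Purchase 1: 301 on hand, pool $2,961.00 (≈ $9.8372 each)
Sale 1, sell 114: 114/301 × $2,961.00 → $1,121.44
After Purchase 2: 253 on hand, pool $2,565.56 (≈ $10.1406 each)
Ending inventory (cost pool remaining) = $2,565.56

Ending inventory = $2,565.56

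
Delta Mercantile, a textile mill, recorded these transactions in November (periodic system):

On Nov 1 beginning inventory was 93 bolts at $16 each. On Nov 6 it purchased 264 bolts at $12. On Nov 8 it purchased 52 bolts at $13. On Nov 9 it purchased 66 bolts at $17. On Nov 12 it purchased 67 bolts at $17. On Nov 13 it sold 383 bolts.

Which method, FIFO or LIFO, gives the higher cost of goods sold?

LIFO

FIFO COGS: 93 @ $16 + 264 @ $12 + 26 @ $13 = $4,994
LIFO COGS: 67 @ $17 + 66 @ $17 + 52 @ $13 + 198 @ $12 = $5,313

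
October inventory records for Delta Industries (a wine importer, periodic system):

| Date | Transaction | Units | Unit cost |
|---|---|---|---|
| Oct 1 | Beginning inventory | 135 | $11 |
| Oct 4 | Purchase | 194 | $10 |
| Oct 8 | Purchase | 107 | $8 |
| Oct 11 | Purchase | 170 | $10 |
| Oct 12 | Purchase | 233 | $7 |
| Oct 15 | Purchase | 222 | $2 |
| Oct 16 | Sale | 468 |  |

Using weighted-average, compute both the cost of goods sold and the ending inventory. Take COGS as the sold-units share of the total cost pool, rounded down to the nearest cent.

Oct 16, sell 468: 468/1061 × $8,056.00 → $3,553.44
Ending inventory (cost pool remaining) = $4,502.56
Check: goods available $8,056.00 = COGS $3,553.44 + ending $4,502.56

COGS = $3,553.44; ending inventory = $4,502.56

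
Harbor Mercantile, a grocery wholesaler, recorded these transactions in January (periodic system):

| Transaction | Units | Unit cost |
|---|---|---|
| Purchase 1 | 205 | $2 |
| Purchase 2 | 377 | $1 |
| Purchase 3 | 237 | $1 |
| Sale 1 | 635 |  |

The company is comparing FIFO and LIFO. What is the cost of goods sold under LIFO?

FIFO COGS: 205 @ $2 + 377 @ $1 + 53 @ $1 = $840
LIFO COGS: 237 @ $1 + 377 @ $1 + 21 @ $2 = $656

COGS = $656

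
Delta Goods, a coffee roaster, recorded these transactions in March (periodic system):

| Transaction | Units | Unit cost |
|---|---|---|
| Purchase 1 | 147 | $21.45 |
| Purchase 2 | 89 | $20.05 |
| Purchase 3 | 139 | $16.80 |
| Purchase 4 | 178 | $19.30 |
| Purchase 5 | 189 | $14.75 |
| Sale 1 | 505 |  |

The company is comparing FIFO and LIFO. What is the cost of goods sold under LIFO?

COGS = $8,541.55

FIFO COGS: 147 @ $21.45 + 89 @ $20.05 + 139 @ $16.80 + 130 @ $19.30 = $9,781.80
LIFO COGS: 189 @ $14.75 + 178 @ $19.30 + 138 @ $16.80 = $8,541.55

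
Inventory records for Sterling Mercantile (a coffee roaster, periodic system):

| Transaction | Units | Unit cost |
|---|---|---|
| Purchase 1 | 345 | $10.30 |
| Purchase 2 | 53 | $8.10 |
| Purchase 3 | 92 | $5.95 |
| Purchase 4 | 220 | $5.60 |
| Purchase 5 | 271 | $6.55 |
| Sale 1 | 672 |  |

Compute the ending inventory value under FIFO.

Ending inventory = $1,987.85

Sale 1 (672) [FIFO — oldest first]: 345 @ $10.30 + 53 @ $8.10 + 92 @ $5.95 + 182 @ $5.60 = $5,549.40
Ending inventory: 38 @ $5.60 + 271 @ $6.55 = $1,987.85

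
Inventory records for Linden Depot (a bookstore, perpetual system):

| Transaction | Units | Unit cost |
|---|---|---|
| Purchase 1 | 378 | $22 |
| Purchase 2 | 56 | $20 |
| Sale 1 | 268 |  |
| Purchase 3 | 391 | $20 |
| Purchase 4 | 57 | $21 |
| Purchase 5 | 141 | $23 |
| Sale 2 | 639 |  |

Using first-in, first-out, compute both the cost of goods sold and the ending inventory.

COGS = $19,028; ending inventory = $2,668

Sale 1 (268) [FIFO — oldest first]: 268 @ $22 = $5,896
Sale 2 (639) [FIFO — oldest first]: 110 @ $22 + 56 @ $20 + 391 @ $20 + 57 @ $21 + 25 @ $23 = $13,132
Total COGS = $5,896 + $13,132 = $19,028
Ending inventory: 116 @ $23 = $2,668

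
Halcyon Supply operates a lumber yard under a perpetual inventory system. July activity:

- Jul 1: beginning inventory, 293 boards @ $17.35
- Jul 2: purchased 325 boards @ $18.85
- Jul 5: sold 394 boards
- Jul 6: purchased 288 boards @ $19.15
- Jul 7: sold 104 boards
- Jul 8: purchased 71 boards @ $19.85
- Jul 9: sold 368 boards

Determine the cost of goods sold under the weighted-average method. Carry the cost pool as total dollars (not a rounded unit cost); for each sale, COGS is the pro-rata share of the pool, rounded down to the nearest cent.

After Jul 1: 293 on hand, pool $5,083.55 (≈ $17.3500 each)
After Jul 2: 618 on hand, pool $11,209.80 (≈ $18.1388 each)
Jul 5, sell 394: 394/618 × $11,209.80 → $7,146.70
After Jul 6: 512 on hand, pool $9,578.30 (≈ $18.7076 each)
Jul 7, sell 104: 104/512 × $9,578.30 → $1,945.59
After Jul 8: 479 on hand, pool $9,042.06 (≈ $18.8770 each)
Jul 9, sell 368: 368/479 × $9,042.06 → $6,946.71
Total COGS = $7,146.70 + $1,945.59 + $6,946.71 = $16,039.00
Ending inventory (cost pool remaining) = $2,095.35
Check: goods available $18,134.35 = COGS $16,039.00 + ending $2,095.35

COGS = $16,039.00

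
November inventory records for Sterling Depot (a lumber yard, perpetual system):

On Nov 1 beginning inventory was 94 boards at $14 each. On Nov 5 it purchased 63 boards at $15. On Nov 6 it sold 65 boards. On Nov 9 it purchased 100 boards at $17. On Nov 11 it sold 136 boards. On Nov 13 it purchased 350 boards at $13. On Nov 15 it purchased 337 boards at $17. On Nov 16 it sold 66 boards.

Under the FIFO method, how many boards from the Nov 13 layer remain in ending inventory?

340

Nov 6, 65 sold [FIFO — oldest first]: 65 @ $14 = $910
Nov 11, 136 sold [FIFO — oldest first]: 29 @ $14 + 63 @ $15 + 44 @ $17 = $2,099
Nov 16, 66 sold [FIFO — oldest first]: 56 @ $17 + 10 @ $13 = $1,082
Total COGS = $910 + $2,099 + $1,082 = $4,091
Ending inventory: 340 @ $13 + 337 @ $17 = $10,149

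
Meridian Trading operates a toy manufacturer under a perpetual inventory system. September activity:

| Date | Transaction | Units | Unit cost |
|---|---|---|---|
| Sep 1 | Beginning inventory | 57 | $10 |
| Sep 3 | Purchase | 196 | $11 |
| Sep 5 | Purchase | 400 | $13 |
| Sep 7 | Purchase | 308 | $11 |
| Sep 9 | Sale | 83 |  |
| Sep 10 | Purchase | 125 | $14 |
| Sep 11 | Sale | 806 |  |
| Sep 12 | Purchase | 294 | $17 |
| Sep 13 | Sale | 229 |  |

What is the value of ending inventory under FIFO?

Ending inventory = $4,454

Sep 9, 83 sold [FIFO — oldest first]: 57 @ $10 + 26 @ $11 = $856
Sep 11, 806 sold [FIFO — oldest first]: 170 @ $11 + 400 @ $13 + 236 @ $11 = $9,666
Sep 13, 229 sold [FIFO — oldest first]: 72 @ $11 + 125 @ $14 + 32 @ $17 = $3,086
Total COGS = $856 + $9,666 + $3,086 = $13,608
Ending inventory: 262 @ $17 = $4,454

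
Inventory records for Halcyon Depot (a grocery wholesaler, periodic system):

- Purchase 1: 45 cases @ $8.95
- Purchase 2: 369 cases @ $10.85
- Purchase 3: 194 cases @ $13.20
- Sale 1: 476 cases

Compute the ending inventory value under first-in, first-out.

Ending inventory = $1,742.40

Sale 1 (476) [FIFO — oldest first]: 45 @ $8.95 + 369 @ $10.85 + 62 @ $13.20 = $5,224.80
Ending inventory: 132 @ $13.20 = $1,742.40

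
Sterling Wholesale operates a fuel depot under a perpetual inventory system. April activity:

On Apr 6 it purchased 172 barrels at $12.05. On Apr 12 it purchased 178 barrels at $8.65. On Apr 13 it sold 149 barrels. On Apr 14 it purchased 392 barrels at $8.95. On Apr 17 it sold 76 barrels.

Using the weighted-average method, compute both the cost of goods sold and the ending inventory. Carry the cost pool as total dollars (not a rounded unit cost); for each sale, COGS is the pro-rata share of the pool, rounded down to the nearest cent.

COGS = $2,253.31; ending inventory = $4,867.39

After Apr 6: 172 on hand, pool $2,072.60 (≈ $12.0500 each)
After Apr 12: 350 on hand, pool $3,612.30 (≈ $10.3209 each)
Apr 13, sell 149: 149/350 × $3,612.30 → $1,537.80
After Apr 14: 593 on hand, pool $5,582.90 (≈ $9.4147 each)
Apr 17, sell 76: 76/593 × $5,582.90 → $715.51
Total COGS = $1,537.80 + $715.51 = $2,253.31
Ending inventory (cost pool remaining) = $4,867.39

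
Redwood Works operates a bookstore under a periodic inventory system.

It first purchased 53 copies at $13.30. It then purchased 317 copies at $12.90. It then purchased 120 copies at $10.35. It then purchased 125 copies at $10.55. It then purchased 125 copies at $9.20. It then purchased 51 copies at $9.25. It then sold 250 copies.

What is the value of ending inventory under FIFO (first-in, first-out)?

Ending inventory = $5,730.50

Sale 1 (250) [FIFO — oldest first]: 53 @ $13.30 + 197 @ $12.90 = $3,246.20
Ending inventory: 120 @ $12.90 + 120 @ $10.35 + 125 @ $10.55 + 125 @ $9.20 + 51 @ $9.25 = $5,730.50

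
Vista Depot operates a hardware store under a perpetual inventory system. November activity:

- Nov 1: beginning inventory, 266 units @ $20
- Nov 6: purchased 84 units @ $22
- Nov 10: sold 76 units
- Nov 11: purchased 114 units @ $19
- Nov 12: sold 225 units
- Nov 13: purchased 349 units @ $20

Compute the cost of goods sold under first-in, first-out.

Nov 10, 76 sold [FIFO — oldest first]: 76 @ $20 = $1,520
Nov 12, 225 sold [FIFO — oldest first]: 190 @ $20 + 35 @ $22 = $4,570
Total COGS = $1,520 + $4,570 = $6,090
Ending inventory: 49 @ $22 + 114 @ $19 + 349 @ $20 = $10,224

COGS = $6,090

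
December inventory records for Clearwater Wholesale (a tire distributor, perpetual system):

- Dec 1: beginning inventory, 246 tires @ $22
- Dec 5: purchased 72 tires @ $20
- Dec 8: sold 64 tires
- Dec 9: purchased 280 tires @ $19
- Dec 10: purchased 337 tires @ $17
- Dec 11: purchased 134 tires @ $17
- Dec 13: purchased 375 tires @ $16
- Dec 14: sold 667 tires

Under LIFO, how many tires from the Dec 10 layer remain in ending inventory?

179

Dec 8, 64 sold [LIFO — newest first]: 64 @ $20 = $1,280
Dec 14, 667 sold [LIFO — newest first]: 375 @ $16 + 134 @ $17 + 158 @ $17 = $10,964
Total COGS = $1,280 + $10,964 = $12,244
Ending inventory: 246 @ $22 + 8 @ $20 + 280 @ $19 + 179 @ $17 = $13,935
Check: goods available $26,179 = COGS $12,244 + ending $13,935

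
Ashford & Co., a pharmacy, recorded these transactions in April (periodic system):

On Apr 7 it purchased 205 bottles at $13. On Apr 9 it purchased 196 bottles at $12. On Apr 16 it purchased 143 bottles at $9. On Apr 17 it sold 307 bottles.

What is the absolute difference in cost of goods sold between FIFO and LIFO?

$634

FIFO COGS: 205 @ $13 + 102 @ $12 = $3,889
LIFO COGS: 143 @ $9 + 164 @ $12 = $3,255
Difference = |$3,889 − $3,255| = $634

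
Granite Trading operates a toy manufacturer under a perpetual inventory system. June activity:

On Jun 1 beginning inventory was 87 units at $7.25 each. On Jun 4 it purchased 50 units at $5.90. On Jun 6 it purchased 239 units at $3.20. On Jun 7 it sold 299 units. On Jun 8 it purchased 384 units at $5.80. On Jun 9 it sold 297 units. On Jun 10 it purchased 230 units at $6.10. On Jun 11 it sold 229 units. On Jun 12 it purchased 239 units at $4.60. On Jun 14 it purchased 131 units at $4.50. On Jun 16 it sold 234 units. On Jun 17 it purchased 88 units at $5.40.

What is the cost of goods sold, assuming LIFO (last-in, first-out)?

Jun 7, 299 sold [LIFO — newest first]: 239 @ $3.20 + 50 @ $5.90 + 10 @ $7.25 = $1,132.30
Jun 9, 297 sold [LIFO — newest first]: 297 @ $5.80 = $1,722.60
Jun 11, 229 sold [LIFO — newest first]: 229 @ $6.10 = $1,396.90
Jun 16, 234 sold [LIFO — newest first]: 131 @ $4.50 + 103 @ $4.60 = $1,063.30
Total COGS = $1,132.30 + $1,722.60 + $1,396.90 + $1,063.30 = $5,315.10
Ending inventory: 77 @ $7.25 + 87 @ $5.80 + 1 @ $6.10 + 136 @ $4.60 + 88 @ $5.40 = $2,169.75

COGS = $5,315.10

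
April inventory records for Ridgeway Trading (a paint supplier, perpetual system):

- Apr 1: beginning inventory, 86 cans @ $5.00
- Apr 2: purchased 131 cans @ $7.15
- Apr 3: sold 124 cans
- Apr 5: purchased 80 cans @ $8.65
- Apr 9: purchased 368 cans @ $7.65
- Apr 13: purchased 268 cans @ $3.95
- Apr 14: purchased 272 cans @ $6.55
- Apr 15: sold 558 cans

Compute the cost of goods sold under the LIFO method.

Apr 3, 124 sold [LIFO — newest first]: 124 @ $7.15 = $886.60
Apr 15, 558 sold [LIFO — newest first]: 272 @ $6.55 + 268 @ $3.95 + 18 @ $7.65 = $2,977.90
Total COGS = $886.60 + $2,977.90 = $3,864.50
Ending inventory: 86 @ $5.00 + 7 @ $7.15 + 80 @ $8.65 + 350 @ $7.65 = $3,849.55

COGS = $3,864.50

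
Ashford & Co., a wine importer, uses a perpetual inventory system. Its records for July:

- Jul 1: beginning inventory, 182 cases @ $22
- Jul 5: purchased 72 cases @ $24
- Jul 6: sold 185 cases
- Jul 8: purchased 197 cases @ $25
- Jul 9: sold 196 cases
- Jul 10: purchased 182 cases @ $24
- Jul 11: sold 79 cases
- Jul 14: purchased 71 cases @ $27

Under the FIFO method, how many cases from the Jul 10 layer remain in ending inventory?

173

Jul 6, 185 sold [FIFO — oldest first]: 182 @ $22 + 3 @ $24 = $4,076
Jul 9, 196 sold [FIFO — oldest first]: 69 @ $24 + 127 @ $25 = $4,831
Jul 11, 79 sold [FIFO — oldest first]: 70 @ $25 + 9 @ $24 = $1,966
Total COGS = $4,076 + $4,831 + $1,966 = $10,873
Ending inventory: 173 @ $24 + 71 @ $27 = $6,069
Check: goods available $16,942 = COGS $10,873 + ending $6,069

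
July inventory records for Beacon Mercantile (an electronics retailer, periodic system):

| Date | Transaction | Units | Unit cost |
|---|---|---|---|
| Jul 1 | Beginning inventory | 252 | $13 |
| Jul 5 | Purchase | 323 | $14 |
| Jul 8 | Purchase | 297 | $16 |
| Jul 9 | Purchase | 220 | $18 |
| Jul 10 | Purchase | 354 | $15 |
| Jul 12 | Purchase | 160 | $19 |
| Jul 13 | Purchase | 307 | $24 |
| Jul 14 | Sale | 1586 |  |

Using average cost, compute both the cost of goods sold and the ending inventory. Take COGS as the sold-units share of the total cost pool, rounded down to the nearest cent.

COGS = $26,719.08; ending inventory = $5,508.92

Jul 14, sell 1586: 1586/1913 × $32,228.00 → $26,719.08
Ending inventory (cost pool remaining) = $5,508.92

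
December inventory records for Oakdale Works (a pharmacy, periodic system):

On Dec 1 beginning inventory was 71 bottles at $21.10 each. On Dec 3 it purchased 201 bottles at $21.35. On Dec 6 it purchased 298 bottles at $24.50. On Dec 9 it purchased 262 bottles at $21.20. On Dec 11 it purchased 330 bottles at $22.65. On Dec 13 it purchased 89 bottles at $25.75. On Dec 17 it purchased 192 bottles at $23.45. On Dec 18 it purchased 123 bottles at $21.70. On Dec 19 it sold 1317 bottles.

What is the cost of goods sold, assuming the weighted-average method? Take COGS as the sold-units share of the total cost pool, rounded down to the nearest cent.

COGS = $29,924.83

Dec 19, sell 1317: 1317/1566 × $35,582.60 → $29,924.83
Ending inventory (cost pool remaining) = $5,657.77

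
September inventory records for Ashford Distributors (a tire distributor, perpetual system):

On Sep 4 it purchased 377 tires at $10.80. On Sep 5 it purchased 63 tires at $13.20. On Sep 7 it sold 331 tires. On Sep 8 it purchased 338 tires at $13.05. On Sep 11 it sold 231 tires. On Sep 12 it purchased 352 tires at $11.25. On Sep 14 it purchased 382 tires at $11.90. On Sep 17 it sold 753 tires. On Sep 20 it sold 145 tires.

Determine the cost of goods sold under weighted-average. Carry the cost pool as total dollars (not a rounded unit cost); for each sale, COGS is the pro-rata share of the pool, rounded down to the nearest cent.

After Sep 4: 377 on hand, pool $4,071.60 (≈ $10.8000 each)
After Sep 5: 440 on hand, pool $4,903.20 (≈ $11.1436 each)
Sep 7, sell 331: 331/440 × $4,903.20 → $3,688.54
After Sep 8: 447 on hand, pool $5,625.56 (≈ $12.5851 each)
Sep 11, sell 231: 231/447 × $5,625.56 → $2,907.16
After Sep 12: 568 on hand, pool $6,678.40 (≈ $11.7577 each)
After Sep 14: 950 on hand, pool $11,224.20 (≈ $11.8149 each)
Sep 17, sell 753: 753/950 × $11,224.20 → $8,896.65
Sep 20, sell 145: 145/197 × $2,327.55 → $1,713.17
Total COGS = $3,688.54 + $2,907.16 + $8,896.65 + $1,713.17 = $17,205.52
Ending inventory (cost pool remaining) = $614.38

COGS = $17,205.52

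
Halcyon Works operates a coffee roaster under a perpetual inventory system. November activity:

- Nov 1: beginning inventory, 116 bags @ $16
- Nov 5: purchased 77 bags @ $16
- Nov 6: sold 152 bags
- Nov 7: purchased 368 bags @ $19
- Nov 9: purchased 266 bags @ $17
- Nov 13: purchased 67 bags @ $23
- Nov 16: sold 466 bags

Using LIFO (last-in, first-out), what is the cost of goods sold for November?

COGS = $11,022

Nov 6, 152 sold [LIFO — newest first]: 77 @ $16 + 75 @ $16 = $2,432
Nov 16, 466 sold [LIFO — newest first]: 67 @ $23 + 266 @ $17 + 133 @ $19 = $8,590
Total COGS = $2,432 + $8,590 = $11,022
Ending inventory: 41 @ $16 + 235 @ $19 = $5,121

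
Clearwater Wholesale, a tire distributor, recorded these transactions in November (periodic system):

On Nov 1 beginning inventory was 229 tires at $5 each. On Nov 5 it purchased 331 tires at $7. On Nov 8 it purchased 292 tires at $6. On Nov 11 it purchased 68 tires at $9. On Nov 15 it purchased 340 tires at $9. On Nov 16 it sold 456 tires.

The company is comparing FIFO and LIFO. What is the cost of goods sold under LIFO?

COGS = $3,960

FIFO COGS: 229 @ $5 + 227 @ $7 = $2,734
LIFO COGS: 340 @ $9 + 68 @ $9 + 48 @ $6 = $3,960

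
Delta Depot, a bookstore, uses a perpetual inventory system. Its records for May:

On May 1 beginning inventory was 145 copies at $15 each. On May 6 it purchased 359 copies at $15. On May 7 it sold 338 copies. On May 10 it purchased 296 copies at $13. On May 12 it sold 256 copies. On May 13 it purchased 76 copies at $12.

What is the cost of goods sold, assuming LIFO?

May 7, 338 sold [LIFO — newest first]: 338 @ $15 = $5,070
May 12, 256 sold [LIFO — newest first]: 256 @ $13 = $3,328
Total COGS = $5,070 + $3,328 = $8,398
Ending inventory: 145 @ $15 + 21 @ $15 + 40 @ $13 + 76 @ $12 = $3,922

COGS = $8,398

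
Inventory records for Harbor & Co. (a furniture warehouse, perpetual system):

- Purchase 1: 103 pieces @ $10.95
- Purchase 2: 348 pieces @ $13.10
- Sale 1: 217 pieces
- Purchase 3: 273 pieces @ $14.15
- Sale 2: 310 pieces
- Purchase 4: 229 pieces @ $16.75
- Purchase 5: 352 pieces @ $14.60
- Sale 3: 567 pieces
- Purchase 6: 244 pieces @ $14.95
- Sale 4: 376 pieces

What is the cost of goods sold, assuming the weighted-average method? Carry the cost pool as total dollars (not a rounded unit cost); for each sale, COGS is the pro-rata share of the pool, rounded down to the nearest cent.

After Purchase 1: 103 on hand, pool $1,127.85 (≈ $10.9500 each)
After Purchase 2: 451 on hand, pool $5,686.65 (≈ $12.6090 each)
Sale 1, sell 217: 217/451 × $5,686.65 → $2,736.14
After Purchase 3: 507 on hand, pool $6,813.46 (≈ $13.4388 each)
Sale 2, sell 310: 310/507 × $6,813.46 → $4,166.02
After Purchase 4: 426 on hand, pool $6,483.19 (≈ $15.2188 each)
After Purchase 5: 778 on hand, pool $11,622.39 (≈ $14.9388 each)
Sale 3, sell 567: 567/778 × $11,622.39 → $8,470.30
After Purchase 6: 455 on hand, pool $6,799.89 (≈ $14.9448 each)
Sale 4, sell 376: 376/455 × $6,799.89 → $5,619.24
Total COGS = $2,736.14 + $4,166.02 + $8,470.30 + $5,619.24 = $20,991.70
Ending inventory (cost pool remaining) = $1,180.65

COGS = $20,991.70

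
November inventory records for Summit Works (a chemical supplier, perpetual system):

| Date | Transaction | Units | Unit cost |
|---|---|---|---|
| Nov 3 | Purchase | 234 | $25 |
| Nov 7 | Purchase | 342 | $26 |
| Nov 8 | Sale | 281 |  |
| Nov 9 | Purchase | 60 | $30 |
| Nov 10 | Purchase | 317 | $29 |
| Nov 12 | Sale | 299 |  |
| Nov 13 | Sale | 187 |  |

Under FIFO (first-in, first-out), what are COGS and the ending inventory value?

Nov 8, 281 sold [FIFO — oldest first]: 234 @ $25 + 47 @ $26 = $7,072
Nov 12, 299 sold [FIFO — oldest first]: 295 @ $26 + 4 @ $30 = $7,790
Nov 13, 187 sold [FIFO — oldest first]: 56 @ $30 + 131 @ $29 = $5,479
Total COGS = $7,072 + $7,790 + $5,479 = $20,341
Ending inventory: 186 @ $29 = $5,394
Check: goods available $25,735 = COGS $20,341 + ending $5,394

COGS = $20,341; ending inventory = $5,394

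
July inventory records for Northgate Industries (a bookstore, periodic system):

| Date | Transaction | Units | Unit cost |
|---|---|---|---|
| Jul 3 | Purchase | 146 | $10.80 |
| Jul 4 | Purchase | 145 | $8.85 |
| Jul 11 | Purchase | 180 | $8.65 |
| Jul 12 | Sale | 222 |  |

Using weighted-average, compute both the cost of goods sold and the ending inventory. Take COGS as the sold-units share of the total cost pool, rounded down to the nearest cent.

Jul 12, sell 222: 222/471 × $4,417.05 → $2,081.92
Ending inventory (cost pool remaining) = $2,335.13

COGS = $2,081.92; ending inventory = $2,335.13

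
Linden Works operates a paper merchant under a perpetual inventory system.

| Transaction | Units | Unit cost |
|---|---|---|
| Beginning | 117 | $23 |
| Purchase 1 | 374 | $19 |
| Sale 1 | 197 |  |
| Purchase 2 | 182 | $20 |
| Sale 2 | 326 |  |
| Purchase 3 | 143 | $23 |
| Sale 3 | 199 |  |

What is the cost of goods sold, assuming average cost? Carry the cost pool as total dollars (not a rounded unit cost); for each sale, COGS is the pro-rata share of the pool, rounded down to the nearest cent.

After Beginning: 117 on hand, pool $2,691.00 (≈ $23.0000 each)
After Purchase 1: 491 on hand, pool $9,797.00 (≈ $19.9532 each)
Sale 1, sell 197: 197/491 × $9,797.00 → $3,930.77
After Purchase 2: 476 on hand, pool $9,506.23 (≈ $19.9711 each)
Sale 2, sell 326: 326/476 × $9,506.23 → $6,510.56
After Purchase 3: 293 on hand, pool $6,284.67 (≈ $21.4494 each)
Sale 3, sell 199: 199/293 × $6,284.67 → $4,268.42
Total COGS = $3,930.77 + $6,510.56 + $4,268.42 = $14,709.75
Ending inventory (cost pool remaining) = $2,016.25
Check: goods available $16,726.00 = COGS $14,709.75 + ending $2,016.25

COGS = $14,709.75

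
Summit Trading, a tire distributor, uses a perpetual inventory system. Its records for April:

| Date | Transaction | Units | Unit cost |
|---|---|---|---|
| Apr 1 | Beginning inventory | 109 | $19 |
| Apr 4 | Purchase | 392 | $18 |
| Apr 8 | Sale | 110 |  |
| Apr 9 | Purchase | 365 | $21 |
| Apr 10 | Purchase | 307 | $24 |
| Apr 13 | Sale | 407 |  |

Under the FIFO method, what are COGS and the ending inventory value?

COGS = $9,463; ending inventory = $14,697

Apr 8, 110 sold [FIFO — oldest first]: 109 @ $19 + 1 @ $18 = $2,089
Apr 13, 407 sold [FIFO — oldest first]: 391 @ $18 + 16 @ $21 = $7,374
Total COGS = $2,089 + $7,374 = $9,463
Ending inventory: 349 @ $21 + 307 @ $24 = $14,697
Check: goods available $24,160 = COGS $9,463 + ending $14,697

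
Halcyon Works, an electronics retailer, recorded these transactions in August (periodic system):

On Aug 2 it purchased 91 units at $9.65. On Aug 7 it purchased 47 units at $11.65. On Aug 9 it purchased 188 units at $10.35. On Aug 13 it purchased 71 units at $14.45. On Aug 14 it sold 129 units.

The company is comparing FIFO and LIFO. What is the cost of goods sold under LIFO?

COGS = $1,626.25

FIFO COGS: 91 @ $9.65 + 38 @ $11.65 = $1,320.85
LIFO COGS: 71 @ $14.45 + 58 @ $10.35 = $1,626.25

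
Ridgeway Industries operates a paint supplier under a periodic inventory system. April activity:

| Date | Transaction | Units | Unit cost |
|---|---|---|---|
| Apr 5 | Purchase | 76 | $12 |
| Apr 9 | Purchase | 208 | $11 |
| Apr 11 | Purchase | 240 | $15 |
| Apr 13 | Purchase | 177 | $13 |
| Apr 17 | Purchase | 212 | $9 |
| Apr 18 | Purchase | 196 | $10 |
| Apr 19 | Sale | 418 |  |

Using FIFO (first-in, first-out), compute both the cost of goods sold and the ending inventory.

COGS = $5,210; ending inventory = $7,759

Apr 19, 418 sold [FIFO — oldest first]: 76 @ $12 + 208 @ $11 + 134 @ $15 = $5,210
Ending inventory: 106 @ $15 + 177 @ $13 + 212 @ $9 + 196 @ $10 = $7,759
Check: goods available $12,969 = COGS $5,210 + ending $7,759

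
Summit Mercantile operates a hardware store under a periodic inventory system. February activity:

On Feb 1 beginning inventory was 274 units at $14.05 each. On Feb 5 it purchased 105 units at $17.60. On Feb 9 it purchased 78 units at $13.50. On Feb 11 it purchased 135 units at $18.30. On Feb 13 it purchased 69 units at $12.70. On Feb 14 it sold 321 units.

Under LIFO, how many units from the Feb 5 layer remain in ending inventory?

Feb 14, 321 sold [LIFO — newest first]: 69 @ $12.70 + 135 @ $18.30 + 78 @ $13.50 + 39 @ $17.60 = $5,086.20
Ending inventory: 274 @ $14.05 + 66 @ $17.60 = $5,011.30

66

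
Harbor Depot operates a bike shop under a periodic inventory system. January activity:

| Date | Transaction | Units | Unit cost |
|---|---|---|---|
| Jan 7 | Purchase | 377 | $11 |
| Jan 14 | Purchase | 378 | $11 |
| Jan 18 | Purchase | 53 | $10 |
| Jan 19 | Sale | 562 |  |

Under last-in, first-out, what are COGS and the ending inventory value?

Jan 19, 562 sold [LIFO — newest first]: 53 @ $10 + 378 @ $11 + 131 @ $11 = $6,129
Ending inventory: 246 @ $11 = $2,706
Check: goods available $8,835 = COGS $6,129 + ending $2,706

COGS = $6,129; ending inventory = $2,706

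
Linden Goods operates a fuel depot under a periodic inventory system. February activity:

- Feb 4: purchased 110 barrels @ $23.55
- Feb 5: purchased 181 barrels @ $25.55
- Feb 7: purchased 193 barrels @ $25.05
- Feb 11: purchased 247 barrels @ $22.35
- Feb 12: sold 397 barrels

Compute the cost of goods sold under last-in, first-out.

Feb 12, 397 sold [LIFO — newest first]: 247 @ $22.35 + 150 @ $25.05 = $9,277.95
Ending inventory: 110 @ $23.55 + 181 @ $25.55 + 43 @ $25.05 = $8,292.20

COGS = $9,277.95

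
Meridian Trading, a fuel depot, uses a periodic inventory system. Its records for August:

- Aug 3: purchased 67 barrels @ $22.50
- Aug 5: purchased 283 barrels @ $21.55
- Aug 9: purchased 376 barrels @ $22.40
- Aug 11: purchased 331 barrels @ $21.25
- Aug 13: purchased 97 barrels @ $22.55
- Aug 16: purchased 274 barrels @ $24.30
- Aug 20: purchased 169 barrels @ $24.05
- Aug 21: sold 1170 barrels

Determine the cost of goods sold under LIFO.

COGS = $26,641.35

Aug 21, 1170 sold [LIFO — newest first]: 169 @ $24.05 + 274 @ $24.30 + 97 @ $22.55 + 331 @ $21.25 + 299 @ $22.40 = $26,641.35
Ending inventory: 67 @ $22.50 + 283 @ $21.55 + 77 @ $22.40 = $9,330.95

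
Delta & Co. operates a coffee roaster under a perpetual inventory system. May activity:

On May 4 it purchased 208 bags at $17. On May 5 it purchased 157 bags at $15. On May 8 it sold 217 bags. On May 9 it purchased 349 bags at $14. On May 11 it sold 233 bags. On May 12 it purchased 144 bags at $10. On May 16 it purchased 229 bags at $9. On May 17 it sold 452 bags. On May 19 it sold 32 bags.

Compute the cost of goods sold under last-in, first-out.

COGS = $11,692

May 8, 217 sold [LIFO — newest first]: 157 @ $15 + 60 @ $17 = $3,375
May 11, 233 sold [LIFO — newest first]: 233 @ $14 = $3,262
May 17, 452 sold [LIFO — newest first]: 229 @ $9 + 144 @ $10 + 79 @ $14 = $4,607
May 19, 32 sold [LIFO — newest first]: 32 @ $14 = $448
Total COGS = $3,375 + $3,262 + $4,607 + $448 = $11,692
Ending inventory: 148 @ $17 + 5 @ $14 = $2,586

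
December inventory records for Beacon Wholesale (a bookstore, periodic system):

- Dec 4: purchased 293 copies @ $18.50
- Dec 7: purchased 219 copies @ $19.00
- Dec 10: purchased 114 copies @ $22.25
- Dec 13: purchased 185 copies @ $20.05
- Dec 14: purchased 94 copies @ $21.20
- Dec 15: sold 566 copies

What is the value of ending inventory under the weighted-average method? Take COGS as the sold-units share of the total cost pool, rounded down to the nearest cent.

Dec 15, sell 566: 566/905 × $17,820.05 → $11,144.91
Ending inventory (cost pool remaining) = $6,675.14

Ending inventory = $6,675.14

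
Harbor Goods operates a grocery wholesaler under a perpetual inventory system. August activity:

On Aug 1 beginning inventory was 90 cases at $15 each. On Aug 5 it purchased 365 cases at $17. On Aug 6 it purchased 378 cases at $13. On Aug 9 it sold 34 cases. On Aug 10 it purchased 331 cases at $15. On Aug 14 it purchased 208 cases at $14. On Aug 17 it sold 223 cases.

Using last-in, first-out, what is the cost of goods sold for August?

COGS = $3,579

Aug 9, 34 sold [LIFO — newest first]: 34 @ $13 = $442
Aug 17, 223 sold [LIFO — newest first]: 208 @ $14 + 15 @ $15 = $3,137
Total COGS = $442 + $3,137 = $3,579
Ending inventory: 90 @ $15 + 365 @ $17 + 344 @ $13 + 316 @ $15 = $16,767
Check: goods available $20,346 = COGS $3,579 + ending $16,767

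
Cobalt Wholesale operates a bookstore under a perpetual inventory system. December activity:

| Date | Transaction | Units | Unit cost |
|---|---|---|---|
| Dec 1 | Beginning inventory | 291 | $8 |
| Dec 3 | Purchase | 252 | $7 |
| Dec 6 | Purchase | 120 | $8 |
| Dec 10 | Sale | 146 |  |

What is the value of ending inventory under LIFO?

Dec 10, 146 sold [LIFO — newest first]: 120 @ $8 + 26 @ $7 = $1,142
Ending inventory: 291 @ $8 + 226 @ $7 = $3,910

Ending inventory = $3,910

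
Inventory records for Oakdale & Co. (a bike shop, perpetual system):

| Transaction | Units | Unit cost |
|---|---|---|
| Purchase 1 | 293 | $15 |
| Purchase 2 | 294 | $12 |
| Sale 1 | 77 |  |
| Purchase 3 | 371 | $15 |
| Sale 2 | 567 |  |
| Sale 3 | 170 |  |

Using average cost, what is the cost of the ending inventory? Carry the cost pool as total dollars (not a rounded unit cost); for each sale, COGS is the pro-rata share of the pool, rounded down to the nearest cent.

After Purchase 1: 293 on hand, pool $4,395.00 (≈ $15.0000 each)
After Purchase 2: 587 on hand, pool $7,923.00 (≈ $13.4974 each)
Sale 1, sell 77: 77/587 × $7,923.00 → $1,039.30
After Purchase 3: 881 on hand, pool $12,448.70 (≈ $14.1302 each)
Sale 2, sell 567: 567/881 × $12,448.70 → $8,011.81
Sale 3, sell 170: 170/314 × $4,436.89 → $2,402.13
Total COGS = $1,039.30 + $8,011.81 + $2,402.13 = $11,453.24
Ending inventory (cost pool remaining) = $2,034.76
Check: goods available $13,488.00 = COGS $11,453.24 + ending $2,034.76

Ending inventory = $2,034.76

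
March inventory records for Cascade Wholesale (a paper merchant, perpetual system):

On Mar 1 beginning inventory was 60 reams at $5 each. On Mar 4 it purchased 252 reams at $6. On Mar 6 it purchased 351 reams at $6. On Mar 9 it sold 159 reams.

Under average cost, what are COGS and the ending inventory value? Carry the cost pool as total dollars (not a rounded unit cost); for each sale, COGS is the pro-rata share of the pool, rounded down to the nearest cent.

COGS = $939.61; ending inventory = $2,978.39

After Mar 1: 60 on hand, pool $300.00 (≈ $5.0000 each)
After Mar 4: 312 on hand, pool $1,812.00 (≈ $5.8077 each)
After Mar 6: 663 on hand, pool $3,918.00 (≈ $5.9095 each)
Mar 9, sell 159: 159/663 × $3,918.00 → $939.61
Ending inventory (cost pool remaining) = $2,978.39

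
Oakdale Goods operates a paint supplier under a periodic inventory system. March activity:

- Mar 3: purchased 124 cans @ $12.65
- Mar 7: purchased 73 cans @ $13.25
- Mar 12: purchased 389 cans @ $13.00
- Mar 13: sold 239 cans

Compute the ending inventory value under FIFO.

Mar 13, 239 sold [FIFO — oldest first]: 124 @ $12.65 + 73 @ $13.25 + 42 @ $13.00 = $3,081.85
Ending inventory: 347 @ $13.00 = $4,511.00

Ending inventory = $4,511.00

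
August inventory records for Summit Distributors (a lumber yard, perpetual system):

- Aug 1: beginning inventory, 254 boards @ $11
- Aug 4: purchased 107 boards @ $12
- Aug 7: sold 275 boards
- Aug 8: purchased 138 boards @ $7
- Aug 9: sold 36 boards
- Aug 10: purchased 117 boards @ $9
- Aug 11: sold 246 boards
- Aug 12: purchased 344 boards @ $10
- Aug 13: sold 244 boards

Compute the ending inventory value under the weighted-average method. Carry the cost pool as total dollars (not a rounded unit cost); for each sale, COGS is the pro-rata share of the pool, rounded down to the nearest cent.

Ending inventory = $1,561.70

After Aug 1: 254 on hand, pool $2,794.00 (≈ $11.0000 each)
After Aug 4: 361 on hand, pool $4,078.00 (≈ $11.2964 each)
Aug 7, sell 275: 275/361 × $4,078.00 → $3,106.50
After Aug 8: 224 on hand, pool $1,937.50 (≈ $8.6496 each)
Aug 9, sell 36: 36/224 × $1,937.50 → $311.38
After Aug 10: 305 on hand, pool $2,679.12 (≈ $8.7840 each)
Aug 11, sell 246: 246/305 × $2,679.12 → $2,160.86
After Aug 12: 403 on hand, pool $3,958.26 (≈ $9.8220 each)
Aug 13, sell 244: 244/403 × $3,958.26 → $2,396.56
Total COGS = $3,106.50 + $311.38 + $2,160.86 + $2,396.56 = $7,975.30
Ending inventory (cost pool remaining) = $1,561.70
Check: goods available $9,537.00 = COGS $7,975.30 + ending $1,561.70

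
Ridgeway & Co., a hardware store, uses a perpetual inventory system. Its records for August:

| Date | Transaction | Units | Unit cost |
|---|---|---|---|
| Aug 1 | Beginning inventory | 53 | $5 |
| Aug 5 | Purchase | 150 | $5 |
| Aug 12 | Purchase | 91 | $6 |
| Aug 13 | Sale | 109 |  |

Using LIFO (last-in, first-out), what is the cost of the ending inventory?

Aug 13, 109 sold [LIFO — newest first]: 91 @ $6 + 18 @ $5 = $636
Ending inventory: 53 @ $5 + 132 @ $5 = $925

Ending inventory = $925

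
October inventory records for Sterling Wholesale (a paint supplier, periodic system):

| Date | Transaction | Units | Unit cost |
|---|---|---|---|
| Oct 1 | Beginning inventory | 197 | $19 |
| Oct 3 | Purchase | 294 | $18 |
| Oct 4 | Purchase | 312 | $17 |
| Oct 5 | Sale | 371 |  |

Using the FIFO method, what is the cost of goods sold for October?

Oct 5, 371 sold [FIFO — oldest first]: 197 @ $19 + 174 @ $18 = $6,875
Ending inventory: 120 @ $18 + 312 @ $17 = $7,464
Check: goods available $14,339 = COGS $6,875 + ending $7,464

COGS = $6,875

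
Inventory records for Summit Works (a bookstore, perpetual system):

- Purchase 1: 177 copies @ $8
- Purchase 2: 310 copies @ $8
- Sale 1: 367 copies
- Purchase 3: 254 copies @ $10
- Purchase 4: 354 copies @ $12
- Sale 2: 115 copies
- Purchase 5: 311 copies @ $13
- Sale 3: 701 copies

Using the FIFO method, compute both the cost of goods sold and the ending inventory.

Sale 1 (367) [FIFO — oldest first]: 177 @ $8 + 190 @ $8 = $2,936
Sale 2 (115) [FIFO — oldest first]: 115 @ $8 = $920
Sale 3 (701) [FIFO — oldest first]: 5 @ $8 + 254 @ $10 + 354 @ $12 + 88 @ $13 = $7,972
Total COGS = $2,936 + $920 + $7,972 = $11,828
Ending inventory: 223 @ $13 = $2,899
Check: goods available $14,727 = COGS $11,828 + ending $2,899

COGS = $11,828; ending inventory = $2,899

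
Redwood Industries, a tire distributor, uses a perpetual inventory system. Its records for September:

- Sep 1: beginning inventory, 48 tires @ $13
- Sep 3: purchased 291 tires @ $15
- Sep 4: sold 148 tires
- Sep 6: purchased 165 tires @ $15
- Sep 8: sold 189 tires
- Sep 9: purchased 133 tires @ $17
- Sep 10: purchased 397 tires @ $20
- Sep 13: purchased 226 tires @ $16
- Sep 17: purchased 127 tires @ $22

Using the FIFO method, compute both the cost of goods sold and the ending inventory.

COGS = $4,959; ending inventory = $19,116

Sep 4, 148 sold [FIFO — oldest first]: 48 @ $13 + 100 @ $15 = $2,124
Sep 8, 189 sold [FIFO — oldest first]: 189 @ $15 = $2,835
Total COGS = $2,124 + $2,835 = $4,959
Ending inventory: 2 @ $15 + 165 @ $15 + 133 @ $17 + 397 @ $20 + 226 @ $16 + 127 @ $22 = $19,116
Check: goods available $24,075 = COGS $4,959 + ending $19,116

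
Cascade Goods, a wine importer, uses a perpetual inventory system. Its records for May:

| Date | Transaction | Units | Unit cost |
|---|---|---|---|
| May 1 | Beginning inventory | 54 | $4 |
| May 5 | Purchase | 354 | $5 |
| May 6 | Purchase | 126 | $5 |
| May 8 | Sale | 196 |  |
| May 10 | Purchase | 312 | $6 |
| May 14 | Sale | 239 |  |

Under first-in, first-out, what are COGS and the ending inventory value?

COGS = $2,121; ending inventory = $2,367

May 8, 196 sold [FIFO — oldest first]: 54 @ $4 + 142 @ $5 = $926
May 14, 239 sold [FIFO — oldest first]: 212 @ $5 + 27 @ $5 = $1,195
Total COGS = $926 + $1,195 = $2,121
Ending inventory: 99 @ $5 + 312 @ $6 = $2,367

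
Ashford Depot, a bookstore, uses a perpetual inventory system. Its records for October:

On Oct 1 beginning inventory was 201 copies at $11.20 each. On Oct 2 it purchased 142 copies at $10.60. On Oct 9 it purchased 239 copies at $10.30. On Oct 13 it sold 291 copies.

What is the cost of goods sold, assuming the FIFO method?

Oct 13, 291 sold [FIFO — oldest first]: 201 @ $11.20 + 90 @ $10.60 = $3,205.20
Ending inventory: 52 @ $10.60 + 239 @ $10.30 = $3,012.90
Check: goods available $6,218.10 = COGS $3,205.20 + ending $3,012.90

COGS = $3,205.20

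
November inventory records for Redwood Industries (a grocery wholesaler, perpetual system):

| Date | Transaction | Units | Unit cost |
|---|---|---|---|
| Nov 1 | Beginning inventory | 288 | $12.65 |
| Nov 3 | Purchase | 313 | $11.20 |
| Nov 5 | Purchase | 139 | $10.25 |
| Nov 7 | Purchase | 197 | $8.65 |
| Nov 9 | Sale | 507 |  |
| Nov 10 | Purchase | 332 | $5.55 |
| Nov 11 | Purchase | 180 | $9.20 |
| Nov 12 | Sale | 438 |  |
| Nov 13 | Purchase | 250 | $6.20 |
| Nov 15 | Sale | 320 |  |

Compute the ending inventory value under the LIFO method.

Ending inventory = $5,255.80

Nov 9, 507 sold [LIFO — newest first]: 197 @ $8.65 + 139 @ $10.25 + 171 @ $11.20 = $5,044.00
Nov 12, 438 sold [LIFO — newest first]: 180 @ $9.20 + 258 @ $5.55 = $3,087.90
Nov 15, 320 sold [LIFO — newest first]: 250 @ $6.20 + 70 @ $5.55 = $1,938.50
Total COGS = $5,044.00 + $3,087.90 + $1,938.50 = $10,070.40
Ending inventory: 288 @ $12.65 + 142 @ $11.20 + 4 @ $5.55 = $5,255.80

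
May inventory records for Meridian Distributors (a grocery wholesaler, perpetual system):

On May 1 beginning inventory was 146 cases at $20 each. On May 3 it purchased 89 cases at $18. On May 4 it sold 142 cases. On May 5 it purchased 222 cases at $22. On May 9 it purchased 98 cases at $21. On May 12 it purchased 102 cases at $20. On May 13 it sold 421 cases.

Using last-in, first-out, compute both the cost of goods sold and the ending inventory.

COGS = $11,622; ending inventory = $1,882

May 4, 142 sold [LIFO — newest first]: 89 @ $18 + 53 @ $20 = $2,662
May 13, 421 sold [LIFO — newest first]: 102 @ $20 + 98 @ $21 + 221 @ $22 = $8,960
Total COGS = $2,662 + $8,960 = $11,622
Ending inventory: 93 @ $20 + 1 @ $22 = $1,882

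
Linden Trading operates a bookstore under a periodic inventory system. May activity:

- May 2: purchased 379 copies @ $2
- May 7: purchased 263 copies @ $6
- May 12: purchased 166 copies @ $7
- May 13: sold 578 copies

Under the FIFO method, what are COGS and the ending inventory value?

COGS = $1,952; ending inventory = $1,546

May 13, 578 sold [FIFO — oldest first]: 379 @ $2 + 199 @ $6 = $1,952
Ending inventory: 64 @ $6 + 166 @ $7 = $1,546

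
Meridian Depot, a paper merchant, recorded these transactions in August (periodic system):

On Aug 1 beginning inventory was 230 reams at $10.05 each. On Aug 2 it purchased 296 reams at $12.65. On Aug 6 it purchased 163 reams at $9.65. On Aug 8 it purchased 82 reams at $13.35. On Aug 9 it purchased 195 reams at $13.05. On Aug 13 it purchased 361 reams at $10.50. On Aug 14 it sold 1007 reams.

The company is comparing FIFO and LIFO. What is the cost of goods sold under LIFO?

COGS = $11,608.80

FIFO COGS: 230 @ $10.05 + 296 @ $12.65 + 163 @ $9.65 + 82 @ $13.35 + 195 @ $13.05 + 41 @ $10.50 = $11,698.80
LIFO COGS: 361 @ $10.50 + 195 @ $13.05 + 82 @ $13.35 + 163 @ $9.65 + 206 @ $12.65 = $11,608.80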